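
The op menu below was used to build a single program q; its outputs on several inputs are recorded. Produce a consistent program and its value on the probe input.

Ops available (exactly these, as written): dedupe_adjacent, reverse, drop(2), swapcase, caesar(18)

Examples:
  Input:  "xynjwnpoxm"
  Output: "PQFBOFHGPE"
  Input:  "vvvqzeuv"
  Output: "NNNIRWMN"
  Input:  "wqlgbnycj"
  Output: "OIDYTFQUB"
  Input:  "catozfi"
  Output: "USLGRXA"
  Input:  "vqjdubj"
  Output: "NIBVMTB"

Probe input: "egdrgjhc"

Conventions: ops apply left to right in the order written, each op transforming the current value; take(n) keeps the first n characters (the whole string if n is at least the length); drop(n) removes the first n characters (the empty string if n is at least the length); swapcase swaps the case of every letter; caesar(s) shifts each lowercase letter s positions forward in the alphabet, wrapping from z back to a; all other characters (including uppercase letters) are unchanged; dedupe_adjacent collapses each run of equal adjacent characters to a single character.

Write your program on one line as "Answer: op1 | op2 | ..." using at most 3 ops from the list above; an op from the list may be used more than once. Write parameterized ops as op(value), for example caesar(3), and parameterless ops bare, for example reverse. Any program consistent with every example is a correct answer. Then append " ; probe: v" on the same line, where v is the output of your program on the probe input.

caesar(18) | swapcase ; probe: "WYVJYBZU"

Check, running the answer program on each example:
  "xynjwnpoxm" -> "pqfbofhgpe" -> "PQFBOFHGPE"
  "vvvqzeuv" -> "nnnirwmn" -> "NNNIRWMN"
  "wqlgbnycj" -> "oidytfqub" -> "OIDYTFQUB"
  "catozfi" -> "uslgrxa" -> "USLGRXA"
  "vqjdubj" -> "nibvmtb" -> "NIBVMTB"
  probe: "egdrgjhc" -> "wyvjybzu" -> "WYVJYBZU"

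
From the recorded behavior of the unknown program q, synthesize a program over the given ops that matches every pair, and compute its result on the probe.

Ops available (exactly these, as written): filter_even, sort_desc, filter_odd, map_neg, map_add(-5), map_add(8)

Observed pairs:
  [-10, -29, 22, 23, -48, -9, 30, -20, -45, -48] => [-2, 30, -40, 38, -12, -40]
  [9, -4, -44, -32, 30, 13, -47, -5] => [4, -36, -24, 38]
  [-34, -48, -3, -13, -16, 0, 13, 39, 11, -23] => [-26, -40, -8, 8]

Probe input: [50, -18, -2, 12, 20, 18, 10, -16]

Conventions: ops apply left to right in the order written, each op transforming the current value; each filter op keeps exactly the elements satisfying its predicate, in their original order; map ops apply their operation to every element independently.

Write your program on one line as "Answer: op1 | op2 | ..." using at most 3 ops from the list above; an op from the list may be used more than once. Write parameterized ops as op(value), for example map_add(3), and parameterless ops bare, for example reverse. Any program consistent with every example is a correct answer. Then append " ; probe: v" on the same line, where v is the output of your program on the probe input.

map_add(8) | filter_even ; probe: [58, -10, 6, 20, 28, 26, 18, -8]

Check, running the answer program on each example:
  [-10, -29, 22, 23, -48, -9, 30, -20, -45, -48] -> [-2, -21, 30, 31, -40, -1, 38, -12, -37, -40] -> [-2, 30, -40, 38, -12, -40]
  [9, -4, -44, -32, 30, 13, -47, -5] -> [17, 4, -36, -24, 38, 21, -39, 3] -> [4, -36, -24, 38]
  [-34, -48, -3, -13, -16, 0, 13, 39, 11, -23] -> [-26, -40, 5, -5, -8, 8, 21, 47, 19, -15] -> [-26, -40, -8, 8]
  probe: [50, -18, -2, 12, 20, 18, 10, -16] -> [58, -10, 6, 20, 28, 26, 18, -8] -> [58, -10, 6, 20, 28, 26, 18, -8]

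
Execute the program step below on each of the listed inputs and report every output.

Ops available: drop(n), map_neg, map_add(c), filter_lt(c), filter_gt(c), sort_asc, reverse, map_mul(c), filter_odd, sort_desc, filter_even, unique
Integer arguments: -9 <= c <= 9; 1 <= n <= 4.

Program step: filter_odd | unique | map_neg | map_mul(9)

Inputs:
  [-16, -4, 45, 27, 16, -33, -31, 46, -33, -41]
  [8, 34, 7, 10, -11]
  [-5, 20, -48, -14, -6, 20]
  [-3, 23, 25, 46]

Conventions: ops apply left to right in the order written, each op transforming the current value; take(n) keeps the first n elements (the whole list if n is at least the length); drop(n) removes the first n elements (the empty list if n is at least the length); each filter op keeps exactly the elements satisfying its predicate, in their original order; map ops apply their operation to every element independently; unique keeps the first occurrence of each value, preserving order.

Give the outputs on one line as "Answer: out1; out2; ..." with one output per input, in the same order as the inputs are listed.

Execution, op by op:
  [-16, -4, 45, 27, 16, -33, -31, 46, -33, -41] -> [45, 27, -33, -31, -33, -41] -> [45, 27, -33, -31, -41] -> [-45, -27, 33, 31, 41] -> [-405, -243, 297, 279, 369]
  [8, 34, 7, 10, -11] -> [7, -11] -> [7, -11] -> [-7, 11] -> [-63, 99]
  [-5, 20, -48, -14, -6, 20] -> [-5] -> [-5] -> [5] -> [45]
  [-3, 23, 25, 46] -> [-3, 23, 25] -> [-3, 23, 25] -> [3, -23, -25] -> [27, -207, -225]

[-405, -243, 297, 279, 369]; [-63, 99]; [45]; [27, -207, -225]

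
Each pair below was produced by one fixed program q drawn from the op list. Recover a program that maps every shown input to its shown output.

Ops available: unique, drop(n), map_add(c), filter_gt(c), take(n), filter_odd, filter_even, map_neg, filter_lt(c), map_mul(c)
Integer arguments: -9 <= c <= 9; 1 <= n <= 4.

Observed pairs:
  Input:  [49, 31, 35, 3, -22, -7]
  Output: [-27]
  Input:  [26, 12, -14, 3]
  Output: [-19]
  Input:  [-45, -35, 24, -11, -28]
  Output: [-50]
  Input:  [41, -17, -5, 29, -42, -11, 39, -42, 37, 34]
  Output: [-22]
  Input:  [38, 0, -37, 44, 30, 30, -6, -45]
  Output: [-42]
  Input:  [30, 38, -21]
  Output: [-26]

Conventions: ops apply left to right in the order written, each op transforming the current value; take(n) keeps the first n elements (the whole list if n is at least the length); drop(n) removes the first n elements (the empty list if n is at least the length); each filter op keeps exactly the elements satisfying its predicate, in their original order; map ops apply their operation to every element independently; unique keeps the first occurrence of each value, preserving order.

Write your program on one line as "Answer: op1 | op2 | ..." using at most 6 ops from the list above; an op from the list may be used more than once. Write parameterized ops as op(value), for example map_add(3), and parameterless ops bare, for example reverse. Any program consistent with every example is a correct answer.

map_add(4) | filter_lt(-6) | unique | take(1) | map_add(-9)

Check, running the answer program on each example:
  [49, 31, 35, 3, -22, -7] -> [53, 35, 39, 7, -18, -3] -> [-18] -> [-18] -> [-18] -> [-27]
  [26, 12, -14, 3] -> [30, 16, -10, 7] -> [-10] -> [-10] -> [-10] -> [-19]
  [-45, -35, 24, -11, -28] -> [-41, -31, 28, -7, -24] -> [-41, -31, -7, -24] -> [-41, -31, -7, -24] -> [-41] -> [-50]
  [41, -17, -5, 29, -42, -11, 39, -42, 37, 34] -> [45, -13, -1, 33, -38, -7, 43, -38, 41, 38] -> [-13, -38, -7, -38] -> [-13, -38, -7] -> [-13] -> [-22]
  [38, 0, -37, 44, 30, 30, -6, -45] -> [42, 4, -33, 48, 34, 34, -2, -41] -> [-33, -41] -> [-33, -41] -> [-33] -> [-42]
  [30, 38, -21] -> [34, 42, -17] -> [-17] -> [-17] -> [-17] -> [-26]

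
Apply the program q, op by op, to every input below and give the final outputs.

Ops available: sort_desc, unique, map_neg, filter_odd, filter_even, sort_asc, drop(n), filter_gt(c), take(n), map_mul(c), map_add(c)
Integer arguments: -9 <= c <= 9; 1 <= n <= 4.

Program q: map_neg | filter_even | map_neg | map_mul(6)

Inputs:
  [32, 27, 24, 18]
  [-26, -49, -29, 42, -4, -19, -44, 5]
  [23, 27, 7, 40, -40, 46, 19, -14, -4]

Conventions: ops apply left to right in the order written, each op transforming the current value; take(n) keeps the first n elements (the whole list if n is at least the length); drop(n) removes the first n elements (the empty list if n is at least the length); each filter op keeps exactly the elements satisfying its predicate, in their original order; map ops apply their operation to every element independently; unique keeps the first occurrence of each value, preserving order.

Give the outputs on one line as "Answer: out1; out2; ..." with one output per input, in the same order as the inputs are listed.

Execution, op by op:
  [32, 27, 24, 18] -> [-32, -27, -24, -18] -> [-32, -24, -18] -> [32, 24, 18] -> [192, 144, 108]
  [-26, -49, -29, 42, -4, -19, -44, 5] -> [26, 49, 29, -42, 4, 19, 44, -5] -> [26, -42, 4, 44] -> [-26, 42, -4, -44] -> [-156, 252, -24, -264]
  [23, 27, 7, 40, -40, 46, 19, -14, -4] -> [-23, -27, -7, -40, 40, -46, -19, 14, 4] -> [-40, 40, -46, 14, 4] -> [40, -40, 46, -14, -4] -> [240, -240, 276, -84, -24]

[192, 144, 108]; [-156, 252, -24, -264]; [240, -240, 276, -84, -24]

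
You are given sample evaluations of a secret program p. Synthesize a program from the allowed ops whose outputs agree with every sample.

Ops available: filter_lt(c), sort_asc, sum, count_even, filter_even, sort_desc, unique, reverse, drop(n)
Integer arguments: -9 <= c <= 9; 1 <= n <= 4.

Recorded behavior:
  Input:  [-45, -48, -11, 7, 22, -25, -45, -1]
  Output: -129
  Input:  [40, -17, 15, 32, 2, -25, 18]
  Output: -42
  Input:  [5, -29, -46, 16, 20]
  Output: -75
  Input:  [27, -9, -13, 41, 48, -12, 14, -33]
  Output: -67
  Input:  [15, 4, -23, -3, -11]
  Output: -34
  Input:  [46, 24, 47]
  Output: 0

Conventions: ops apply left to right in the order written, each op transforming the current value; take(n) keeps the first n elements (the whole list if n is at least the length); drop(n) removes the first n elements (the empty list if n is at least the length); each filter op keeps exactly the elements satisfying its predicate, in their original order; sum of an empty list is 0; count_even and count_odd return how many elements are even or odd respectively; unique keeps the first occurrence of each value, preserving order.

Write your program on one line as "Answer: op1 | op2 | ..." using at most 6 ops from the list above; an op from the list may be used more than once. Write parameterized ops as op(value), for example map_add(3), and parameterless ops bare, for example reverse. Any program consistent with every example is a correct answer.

reverse | filter_lt(-8) | unique | sort_asc | sum

Check, running the answer program on each example:
  [-45, -48, -11, 7, 22, -25, -45, -1] -> [-1, -45, -25, 22, 7, -11, -48, -45] -> [-45, -25, -11, -48, -45] -> [-45, -25, -11, -48] -> [-48, -45, -25, -11] -> -129
  [40, -17, 15, 32, 2, -25, 18] -> [18, -25, 2, 32, 15, -17, 40] -> [-25, -17] -> [-25, -17] -> [-25, -17] -> -42
  [5, -29, -46, 16, 20] -> [20, 16, -46, -29, 5] -> [-46, -29] -> [-46, -29] -> [-46, -29] -> -75
  [27, -9, -13, 41, 48, -12, 14, -33] -> [-33, 14, -12, 48, 41, -13, -9, 27] -> [-33, -12, -13, -9] -> [-33, -12, -13, -9] -> [-33, -13, -12, -9] -> -67
  [15, 4, -23, -3, -11] -> [-11, -3, -23, 4, 15] -> [-11, -23] -> [-11, -23] -> [-23, -11] -> -34
  [46, 24, 47] -> [47, 24, 46] -> [] -> [] -> [] -> 0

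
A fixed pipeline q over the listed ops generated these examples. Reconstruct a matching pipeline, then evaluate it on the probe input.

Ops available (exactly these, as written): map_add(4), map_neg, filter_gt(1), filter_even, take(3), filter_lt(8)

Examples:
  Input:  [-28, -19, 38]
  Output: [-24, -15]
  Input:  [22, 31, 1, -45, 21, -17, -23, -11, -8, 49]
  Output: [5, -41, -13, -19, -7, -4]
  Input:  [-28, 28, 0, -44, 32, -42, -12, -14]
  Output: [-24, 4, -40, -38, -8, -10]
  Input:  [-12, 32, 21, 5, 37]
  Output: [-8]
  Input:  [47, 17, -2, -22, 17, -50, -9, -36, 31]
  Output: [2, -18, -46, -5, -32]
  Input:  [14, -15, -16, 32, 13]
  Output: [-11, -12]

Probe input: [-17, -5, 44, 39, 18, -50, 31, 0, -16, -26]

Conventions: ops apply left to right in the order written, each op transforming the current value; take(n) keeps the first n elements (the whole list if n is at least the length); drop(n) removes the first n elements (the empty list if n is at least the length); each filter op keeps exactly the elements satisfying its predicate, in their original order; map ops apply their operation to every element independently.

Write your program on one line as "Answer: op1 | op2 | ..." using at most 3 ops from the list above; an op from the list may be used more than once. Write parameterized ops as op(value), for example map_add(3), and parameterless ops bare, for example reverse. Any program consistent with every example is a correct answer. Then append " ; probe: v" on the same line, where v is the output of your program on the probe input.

map_add(4) | filter_lt(8) ; probe: [-13, -1, -46, 4, -12, -22]

Check, running the answer program on each example:
  [-28, -19, 38] -> [-24, -15, 42] -> [-24, -15]
  [22, 31, 1, -45, 21, -17, -23, -11, -8, 49] -> [26, 35, 5, -41, 25, -13, -19, -7, -4, 53] -> [5, -41, -13, -19, -7, -4]
  [-28, 28, 0, -44, 32, -42, -12, -14] -> [-24, 32, 4, -40, 36, -38, -8, -10] -> [-24, 4, -40, -38, -8, -10]
  [-12, 32, 21, 5, 37] -> [-8, 36, 25, 9, 41] -> [-8]
  [47, 17, -2, -22, 17, -50, -9, -36, 31] -> [51, 21, 2, -18, 21, -46, -5, -32, 35] -> [2, -18, -46, -5, -32]
  [14, -15, -16, 32, 13] -> [18, -11, -12, 36, 17] -> [-11, -12]
  probe: [-17, -5, 44, 39, 18, -50, 31, 0, -16, -26] -> [-13, -1, 48, 43, 22, -46, 35, 4, -12, -22] -> [-13, -1, -46, 4, -12, -22]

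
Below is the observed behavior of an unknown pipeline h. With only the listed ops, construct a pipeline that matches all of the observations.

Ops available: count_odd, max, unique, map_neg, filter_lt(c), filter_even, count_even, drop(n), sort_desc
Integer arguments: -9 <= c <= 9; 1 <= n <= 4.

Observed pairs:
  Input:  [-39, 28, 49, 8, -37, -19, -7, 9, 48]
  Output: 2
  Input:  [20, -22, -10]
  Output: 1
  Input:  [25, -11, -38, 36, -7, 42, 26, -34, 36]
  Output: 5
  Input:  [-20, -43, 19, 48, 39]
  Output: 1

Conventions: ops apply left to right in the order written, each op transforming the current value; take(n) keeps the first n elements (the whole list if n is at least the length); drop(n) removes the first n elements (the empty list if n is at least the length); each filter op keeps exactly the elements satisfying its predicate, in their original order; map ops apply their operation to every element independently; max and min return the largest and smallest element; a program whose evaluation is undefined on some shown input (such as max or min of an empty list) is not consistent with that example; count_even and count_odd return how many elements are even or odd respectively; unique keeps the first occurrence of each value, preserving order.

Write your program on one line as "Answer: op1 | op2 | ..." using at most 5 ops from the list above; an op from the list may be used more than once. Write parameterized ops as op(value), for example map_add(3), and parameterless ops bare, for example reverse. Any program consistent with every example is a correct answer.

drop(2) | map_neg | unique | count_even

Check, running the answer program on each example:
  [-39, 28, 49, 8, -37, -19, -7, 9, 48] -> [49, 8, -37, -19, -7, 9, 48] -> [-49, -8, 37, 19, 7, -9, -48] -> [-49, -8, 37, 19, 7, -9, -48] -> 2
  [20, -22, -10] -> [-10] -> [10] -> [10] -> 1
  [25, -11, -38, 36, -7, 42, 26, -34, 36] -> [-38, 36, -7, 42, 26, -34, 36] -> [38, -36, 7, -42, -26, 34, -36] -> [38, -36, 7, -42, -26, 34] -> 5
  [-20, -43, 19, 48, 39] -> [19, 48, 39] -> [-19, -48, -39] -> [-19, -48, -39] -> 1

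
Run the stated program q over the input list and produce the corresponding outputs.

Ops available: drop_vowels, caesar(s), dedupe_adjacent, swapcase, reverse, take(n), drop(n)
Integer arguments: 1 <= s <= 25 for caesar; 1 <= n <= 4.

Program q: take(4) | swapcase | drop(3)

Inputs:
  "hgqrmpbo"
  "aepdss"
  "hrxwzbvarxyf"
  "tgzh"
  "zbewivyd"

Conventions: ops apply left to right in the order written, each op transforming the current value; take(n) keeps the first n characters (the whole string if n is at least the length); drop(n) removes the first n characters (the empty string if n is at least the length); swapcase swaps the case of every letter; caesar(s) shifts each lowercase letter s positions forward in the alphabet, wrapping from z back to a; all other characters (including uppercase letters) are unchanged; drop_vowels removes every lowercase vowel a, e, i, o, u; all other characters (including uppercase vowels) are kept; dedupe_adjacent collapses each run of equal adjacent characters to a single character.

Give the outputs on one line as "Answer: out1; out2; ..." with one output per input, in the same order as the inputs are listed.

"R"; "D"; "W"; "H"; "W"

Execution, op by op:
  "hgqrmpbo" -> "hgqr" -> "HGQR" -> "R"
  "aepdss" -> "aepd" -> "AEPD" -> "D"
  "hrxwzbvarxyf" -> "hrxw" -> "HRXW" -> "W"
  "tgzh" -> "tgzh" -> "TGZH" -> "H"
  "zbewivyd" -> "zbew" -> "ZBEW" -> "W"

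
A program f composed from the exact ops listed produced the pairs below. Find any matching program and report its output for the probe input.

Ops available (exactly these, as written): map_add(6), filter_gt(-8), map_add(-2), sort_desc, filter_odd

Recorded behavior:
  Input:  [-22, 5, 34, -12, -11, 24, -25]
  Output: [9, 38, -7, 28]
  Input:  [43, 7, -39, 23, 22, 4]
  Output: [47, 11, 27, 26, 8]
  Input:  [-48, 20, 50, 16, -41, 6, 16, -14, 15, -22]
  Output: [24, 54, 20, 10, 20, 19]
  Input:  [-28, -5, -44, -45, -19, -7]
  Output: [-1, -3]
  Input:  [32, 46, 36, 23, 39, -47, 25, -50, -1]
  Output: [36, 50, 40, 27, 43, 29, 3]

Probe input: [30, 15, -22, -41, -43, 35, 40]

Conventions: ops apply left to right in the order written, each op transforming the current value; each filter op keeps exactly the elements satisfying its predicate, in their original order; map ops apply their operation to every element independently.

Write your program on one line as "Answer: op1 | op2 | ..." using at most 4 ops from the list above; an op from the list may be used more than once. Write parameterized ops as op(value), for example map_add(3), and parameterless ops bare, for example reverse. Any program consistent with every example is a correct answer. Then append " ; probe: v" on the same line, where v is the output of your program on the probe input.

map_add(6) | map_add(-2) | filter_gt(-8) ; probe: [34, 19, 39, 44]

Check, running the answer program on each example:
  [-22, 5, 34, -12, -11, 24, -25] -> [-16, 11, 40, -6, -5, 30, -19] -> [-18, 9, 38, -8, -7, 28, -21] -> [9, 38, -7, 28]
  [43, 7, -39, 23, 22, 4] -> [49, 13, -33, 29, 28, 10] -> [47, 11, -35, 27, 26, 8] -> [47, 11, 27, 26, 8]
  [-48, 20, 50, 16, -41, 6, 16, -14, 15, -22] -> [-42, 26, 56, 22, -35, 12, 22, -8, 21, -16] -> [-44, 24, 54, 20, -37, 10, 20, -10, 19, -18] -> [24, 54, 20, 10, 20, 19]
  [-28, -5, -44, -45, -19, -7] -> [-22, 1, -38, -39, -13, -1] -> [-24, -1, -40, -41, -15, -3] -> [-1, -3]
  [32, 46, 36, 23, 39, -47, 25, -50, -1] -> [38, 52, 42, 29, 45, -41, 31, -44, 5] -> [36, 50, 40, 27, 43, -43, 29, -46, 3] -> [36, 50, 40, 27, 43, 29, 3]
  probe: [30, 15, -22, -41, -43, 35, 40] -> [36, 21, -16, -35, -37, 41, 46] -> [34, 19, -18, -37, -39, 39, 44] -> [34, 19, 39, 44]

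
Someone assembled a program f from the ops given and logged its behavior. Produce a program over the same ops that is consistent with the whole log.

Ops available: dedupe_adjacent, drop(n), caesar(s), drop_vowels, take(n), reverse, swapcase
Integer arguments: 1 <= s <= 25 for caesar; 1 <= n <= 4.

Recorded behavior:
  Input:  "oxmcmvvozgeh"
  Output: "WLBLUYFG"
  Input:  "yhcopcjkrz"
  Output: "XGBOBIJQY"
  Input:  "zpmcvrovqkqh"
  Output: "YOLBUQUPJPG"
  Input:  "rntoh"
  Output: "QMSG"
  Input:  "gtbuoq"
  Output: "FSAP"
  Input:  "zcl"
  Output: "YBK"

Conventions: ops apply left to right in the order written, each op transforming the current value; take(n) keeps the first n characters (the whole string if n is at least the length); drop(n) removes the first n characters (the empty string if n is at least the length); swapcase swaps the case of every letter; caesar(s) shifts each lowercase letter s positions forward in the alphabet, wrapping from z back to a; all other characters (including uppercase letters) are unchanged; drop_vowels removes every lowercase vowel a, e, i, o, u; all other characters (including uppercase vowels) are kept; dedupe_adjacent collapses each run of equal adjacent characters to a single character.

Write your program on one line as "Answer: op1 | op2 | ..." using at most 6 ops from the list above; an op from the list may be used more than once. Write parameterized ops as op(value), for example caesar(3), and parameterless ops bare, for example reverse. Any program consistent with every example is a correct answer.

drop_vowels | swapcase | dedupe_adjacent | swapcase | caesar(25) | swapcase

Check, running the answer program on each example:
  "oxmcmvvozgeh" -> "xmcmvvzgh" -> "XMCMVVZGH" -> "XMCMVZGH" -> "xmcmvzgh" -> "wlbluyfg" -> "WLBLUYFG"
  "yhcopcjkrz" -> "yhcpcjkrz" -> "YHCPCJKRZ" -> "YHCPCJKRZ" -> "yhcpcjkrz" -> "xgbobijqy" -> "XGBOBIJQY"
  "zpmcvrovqkqh" -> "zpmcvrvqkqh" -> "ZPMCVRVQKQH" -> "ZPMCVRVQKQH" -> "zpmcvrvqkqh" -> "yolbuqupjpg" -> "YOLBUQUPJPG"
  "rntoh" -> "rnth" -> "RNTH" -> "RNTH" -> "rnth" -> "qmsg" -> "QMSG"
  "gtbuoq" -> "gtbq" -> "GTBQ" -> "GTBQ" -> "gtbq" -> "fsap" -> "FSAP"
  "zcl" -> "zcl" -> "ZCL" -> "ZCL" -> "zcl" -> "ybk" -> "YBK"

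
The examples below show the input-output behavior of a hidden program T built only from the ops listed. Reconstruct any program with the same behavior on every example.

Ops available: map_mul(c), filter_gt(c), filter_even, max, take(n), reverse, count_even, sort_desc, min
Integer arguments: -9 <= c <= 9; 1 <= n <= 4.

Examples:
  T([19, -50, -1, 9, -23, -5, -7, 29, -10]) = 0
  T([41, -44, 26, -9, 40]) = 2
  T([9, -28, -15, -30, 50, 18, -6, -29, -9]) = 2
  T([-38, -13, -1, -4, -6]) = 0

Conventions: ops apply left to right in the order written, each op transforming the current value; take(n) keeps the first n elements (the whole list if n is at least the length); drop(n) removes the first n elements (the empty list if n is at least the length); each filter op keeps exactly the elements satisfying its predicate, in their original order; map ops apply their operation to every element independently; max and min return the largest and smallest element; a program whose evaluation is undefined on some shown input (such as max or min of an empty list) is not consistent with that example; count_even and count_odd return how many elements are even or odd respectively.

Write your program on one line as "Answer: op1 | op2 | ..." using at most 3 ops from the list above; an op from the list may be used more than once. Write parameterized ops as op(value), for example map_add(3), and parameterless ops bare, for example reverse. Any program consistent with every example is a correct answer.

filter_gt(-1) | count_even

Check, running the answer program on each example:
  [19, -50, -1, 9, -23, -5, -7, 29, -10] -> [19, 9, 29] -> 0
  [41, -44, 26, -9, 40] -> [41, 26, 40] -> 2
  [9, -28, -15, -30, 50, 18, -6, -29, -9] -> [9, 50, 18] -> 2
  [-38, -13, -1, -4, -6] -> [] -> 0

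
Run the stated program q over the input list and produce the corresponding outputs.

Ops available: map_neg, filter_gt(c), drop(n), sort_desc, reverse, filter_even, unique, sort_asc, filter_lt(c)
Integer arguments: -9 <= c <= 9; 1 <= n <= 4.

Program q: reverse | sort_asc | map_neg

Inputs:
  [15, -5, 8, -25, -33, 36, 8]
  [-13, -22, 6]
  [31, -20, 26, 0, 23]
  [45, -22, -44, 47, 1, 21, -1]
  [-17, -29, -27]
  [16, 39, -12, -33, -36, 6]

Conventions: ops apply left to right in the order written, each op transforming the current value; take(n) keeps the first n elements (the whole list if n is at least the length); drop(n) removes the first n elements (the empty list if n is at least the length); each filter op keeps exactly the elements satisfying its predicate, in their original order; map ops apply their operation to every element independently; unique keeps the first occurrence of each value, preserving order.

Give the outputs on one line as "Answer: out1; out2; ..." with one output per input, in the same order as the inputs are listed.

[33, 25, 5, -8, -8, -15, -36]; [22, 13, -6]; [20, 0, -23, -26, -31]; [44, 22, 1, -1, -21, -45, -47]; [29, 27, 17]; [36, 33, 12, -6, -16, -39]

Execution, op by op:
  [15, -5, 8, -25, -33, 36, 8] -> [8, 36, -33, -25, 8, -5, 15] -> [-33, -25, -5, 8, 8, 15, 36] -> [33, 25, 5, -8, -8, -15, -36]
  [-13, -22, 6] -> [6, -22, -13] -> [-22, -13, 6] -> [22, 13, -6]
  [31, -20, 26, 0, 23] -> [23, 0, 26, -20, 31] -> [-20, 0, 23, 26, 31] -> [20, 0, -23, -26, -31]
  [45, -22, -44, 47, 1, 21, -1] -> [-1, 21, 1, 47, -44, -22, 45] -> [-44, -22, -1, 1, 21, 45, 47] -> [44, 22, 1, -1, -21, -45, -47]
  [-17, -29, -27] -> [-27, -29, -17] -> [-29, -27, -17] -> [29, 27, 17]
  [16, 39, -12, -33, -36, 6] -> [6, -36, -33, -12, 39, 16] -> [-36, -33, -12, 6, 16, 39] -> [36, 33, 12, -6, -16, -39]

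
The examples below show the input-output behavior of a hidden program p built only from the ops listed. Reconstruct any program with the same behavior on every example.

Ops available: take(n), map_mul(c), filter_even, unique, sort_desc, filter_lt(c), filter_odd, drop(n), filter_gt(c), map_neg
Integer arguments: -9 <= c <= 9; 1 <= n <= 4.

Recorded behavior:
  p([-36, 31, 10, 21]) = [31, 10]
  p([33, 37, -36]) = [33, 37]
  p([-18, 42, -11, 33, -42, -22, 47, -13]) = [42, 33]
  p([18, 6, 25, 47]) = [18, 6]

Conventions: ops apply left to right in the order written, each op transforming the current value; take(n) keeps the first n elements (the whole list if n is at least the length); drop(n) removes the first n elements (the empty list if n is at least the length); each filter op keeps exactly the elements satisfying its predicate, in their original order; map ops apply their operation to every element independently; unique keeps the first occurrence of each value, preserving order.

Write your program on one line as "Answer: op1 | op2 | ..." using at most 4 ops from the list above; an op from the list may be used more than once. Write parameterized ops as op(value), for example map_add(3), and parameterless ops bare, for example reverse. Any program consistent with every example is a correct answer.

map_neg | filter_lt(-5) | map_neg | take(2)

Check, running the answer program on each example:
  [-36, 31, 10, 21] -> [36, -31, -10, -21] -> [-31, -10, -21] -> [31, 10, 21] -> [31, 10]
  [33, 37, -36] -> [-33, -37, 36] -> [-33, -37] -> [33, 37] -> [33, 37]
  [-18, 42, -11, 33, -42, -22, 47, -13] -> [18, -42, 11, -33, 42, 22, -47, 13] -> [-42, -33, -47] -> [42, 33, 47] -> [42, 33]
  [18, 6, 25, 47] -> [-18, -6, -25, -47] -> [-18, -6, -25, -47] -> [18, 6, 25, 47] -> [18, 6]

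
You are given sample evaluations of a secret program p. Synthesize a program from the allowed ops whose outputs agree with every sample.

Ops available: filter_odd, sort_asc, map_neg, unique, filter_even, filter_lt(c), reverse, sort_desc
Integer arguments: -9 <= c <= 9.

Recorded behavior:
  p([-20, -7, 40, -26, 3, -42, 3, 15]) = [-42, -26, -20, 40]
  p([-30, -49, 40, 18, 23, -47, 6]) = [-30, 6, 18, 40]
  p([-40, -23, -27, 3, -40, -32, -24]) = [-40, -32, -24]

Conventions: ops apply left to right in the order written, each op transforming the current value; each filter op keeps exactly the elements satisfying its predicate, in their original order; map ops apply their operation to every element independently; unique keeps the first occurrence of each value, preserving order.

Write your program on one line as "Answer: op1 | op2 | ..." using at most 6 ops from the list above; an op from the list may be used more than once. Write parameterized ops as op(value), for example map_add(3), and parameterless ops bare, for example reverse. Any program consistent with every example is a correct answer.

reverse | filter_even | unique | reverse | sort_asc

Check, running the answer program on each example:
  [-20, -7, 40, -26, 3, -42, 3, 15] -> [15, 3, -42, 3, -26, 40, -7, -20] -> [-42, -26, 40, -20] -> [-42, -26, 40, -20] -> [-20, 40, -26, -42] -> [-42, -26, -20, 40]
  [-30, -49, 40, 18, 23, -47, 6] -> [6, -47, 23, 18, 40, -49, -30] -> [6, 18, 40, -30] -> [6, 18, 40, -30] -> [-30, 40, 18, 6] -> [-30, 6, 18, 40]
  [-40, -23, -27, 3, -40, -32, -24] -> [-24, -32, -40, 3, -27, -23, -40] -> [-24, -32, -40, -40] -> [-24, -32, -40] -> [-40, -32, -24] -> [-40, -32, -24]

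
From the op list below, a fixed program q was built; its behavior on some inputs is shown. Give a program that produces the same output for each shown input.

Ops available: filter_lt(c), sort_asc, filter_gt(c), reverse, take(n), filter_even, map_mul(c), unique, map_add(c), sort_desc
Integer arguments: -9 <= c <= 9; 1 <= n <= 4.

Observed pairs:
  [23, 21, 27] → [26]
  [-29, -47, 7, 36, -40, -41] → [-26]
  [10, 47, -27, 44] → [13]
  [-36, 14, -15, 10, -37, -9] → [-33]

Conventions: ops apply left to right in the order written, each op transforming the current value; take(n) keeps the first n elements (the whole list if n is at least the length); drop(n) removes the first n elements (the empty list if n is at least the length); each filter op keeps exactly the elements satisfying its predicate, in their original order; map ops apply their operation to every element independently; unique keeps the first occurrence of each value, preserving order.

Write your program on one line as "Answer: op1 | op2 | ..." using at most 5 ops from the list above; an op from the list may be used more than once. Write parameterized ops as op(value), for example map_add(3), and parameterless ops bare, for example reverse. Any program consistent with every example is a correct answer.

map_add(-4) | take(3) | map_add(7) | take(1)

Check, running the answer program on each example:
  [23, 21, 27] -> [19, 17, 23] -> [19, 17, 23] -> [26, 24, 30] -> [26]
  [-29, -47, 7, 36, -40, -41] -> [-33, -51, 3, 32, -44, -45] -> [-33, -51, 3] -> [-26, -44, 10] -> [-26]
  [10, 47, -27, 44] -> [6, 43, -31, 40] -> [6, 43, -31] -> [13, 50, -24] -> [13]
  [-36, 14, -15, 10, -37, -9] -> [-40, 10, -19, 6, -41, -13] -> [-40, 10, -19] -> [-33, 17, -12] -> [-33]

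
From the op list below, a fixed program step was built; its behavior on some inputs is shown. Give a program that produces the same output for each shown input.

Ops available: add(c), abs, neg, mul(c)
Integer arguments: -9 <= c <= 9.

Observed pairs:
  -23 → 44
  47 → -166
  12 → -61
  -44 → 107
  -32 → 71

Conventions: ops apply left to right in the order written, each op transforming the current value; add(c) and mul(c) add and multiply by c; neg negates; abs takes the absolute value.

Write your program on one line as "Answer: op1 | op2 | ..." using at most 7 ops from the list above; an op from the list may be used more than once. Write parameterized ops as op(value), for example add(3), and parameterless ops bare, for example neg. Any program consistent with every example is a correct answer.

neg | add(-8) | mul(-3) | neg | add(6) | add(-7)

Check, running the answer program on each example:
  -23 -> 23 -> 15 -> -45 -> 45 -> 51 -> 44
  47 -> -47 -> -55 -> 165 -> -165 -> -159 -> -166
  12 -> -12 -> -20 -> 60 -> -60 -> -54 -> -61
  -44 -> 44 -> 36 -> -108 -> 108 -> 114 -> 107
  -32 -> 32 -> 24 -> -72 -> 72 -> 78 -> 71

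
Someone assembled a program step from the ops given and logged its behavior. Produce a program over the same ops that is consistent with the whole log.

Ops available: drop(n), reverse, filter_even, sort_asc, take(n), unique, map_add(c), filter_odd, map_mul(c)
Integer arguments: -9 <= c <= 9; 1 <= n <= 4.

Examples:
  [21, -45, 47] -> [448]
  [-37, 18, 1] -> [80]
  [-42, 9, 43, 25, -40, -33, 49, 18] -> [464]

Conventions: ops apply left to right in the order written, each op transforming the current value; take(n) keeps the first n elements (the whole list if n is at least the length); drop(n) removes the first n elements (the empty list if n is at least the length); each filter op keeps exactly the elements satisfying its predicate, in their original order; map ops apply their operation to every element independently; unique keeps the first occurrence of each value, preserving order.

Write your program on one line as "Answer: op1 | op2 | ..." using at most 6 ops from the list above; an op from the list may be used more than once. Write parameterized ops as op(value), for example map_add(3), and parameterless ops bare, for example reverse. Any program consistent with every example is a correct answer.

reverse | map_add(9) | take(3) | filter_even | map_mul(8) | take(1)

Check, running the answer program on each example:
  [21, -45, 47] -> [47, -45, 21] -> [56, -36, 30] -> [56, -36, 30] -> [56, -36, 30] -> [448, -288, 240] -> [448]
  [-37, 18, 1] -> [1, 18, -37] -> [10, 27, -28] -> [10, 27, -28] -> [10, -28] -> [80, -224] -> [80]
  [-42, 9, 43, 25, -40, -33, 49, 18] -> [18, 49, -33, -40, 25, 43, 9, -42] -> [27, 58, -24, -31, 34, 52, 18, -33] -> [27, 58, -24] -> [58, -24] -> [464, -192] -> [464]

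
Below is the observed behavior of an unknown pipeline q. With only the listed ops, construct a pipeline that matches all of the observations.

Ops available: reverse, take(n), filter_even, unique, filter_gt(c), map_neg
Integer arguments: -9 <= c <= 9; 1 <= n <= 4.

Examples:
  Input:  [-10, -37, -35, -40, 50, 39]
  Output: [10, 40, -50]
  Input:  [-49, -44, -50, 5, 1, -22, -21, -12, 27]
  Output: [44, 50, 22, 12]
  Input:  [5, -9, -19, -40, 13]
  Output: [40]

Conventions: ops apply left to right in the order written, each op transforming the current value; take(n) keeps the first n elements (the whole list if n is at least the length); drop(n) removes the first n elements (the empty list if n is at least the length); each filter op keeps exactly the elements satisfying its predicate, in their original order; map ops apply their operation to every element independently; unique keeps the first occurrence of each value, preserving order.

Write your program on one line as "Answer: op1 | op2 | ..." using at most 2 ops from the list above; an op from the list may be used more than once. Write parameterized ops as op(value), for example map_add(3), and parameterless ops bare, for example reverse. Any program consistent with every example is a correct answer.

map_neg | filter_even

Check, running the answer program on each example:
  [-10, -37, -35, -40, 50, 39] -> [10, 37, 35, 40, -50, -39] -> [10, 40, -50]
  [-49, -44, -50, 5, 1, -22, -21, -12, 27] -> [49, 44, 50, -5, -1, 22, 21, 12, -27] -> [44, 50, 22, 12]
  [5, -9, -19, -40, 13] -> [-5, 9, 19, 40, -13] -> [40]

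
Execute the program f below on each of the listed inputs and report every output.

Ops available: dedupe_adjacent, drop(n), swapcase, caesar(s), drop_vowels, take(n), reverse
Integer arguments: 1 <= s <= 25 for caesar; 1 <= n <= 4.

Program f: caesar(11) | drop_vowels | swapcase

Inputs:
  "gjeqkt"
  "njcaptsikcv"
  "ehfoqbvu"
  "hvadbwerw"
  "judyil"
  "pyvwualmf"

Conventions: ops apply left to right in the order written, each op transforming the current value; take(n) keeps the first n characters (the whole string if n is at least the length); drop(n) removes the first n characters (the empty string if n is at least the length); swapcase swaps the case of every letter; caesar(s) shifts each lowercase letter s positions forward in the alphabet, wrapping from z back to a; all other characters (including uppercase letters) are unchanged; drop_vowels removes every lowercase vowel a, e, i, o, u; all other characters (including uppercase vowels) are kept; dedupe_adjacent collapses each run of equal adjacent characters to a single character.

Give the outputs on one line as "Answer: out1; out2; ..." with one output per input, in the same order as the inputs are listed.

"RPBV"; "YNLDTVNG"; "PSQZBMGF"; "SGLMHPCH"; "FJTW"; "JGHFLWXQ"

Execution, op by op:
  "gjeqkt" -> "rupbve" -> "rpbv" -> "RPBV"
  "njcaptsikcv" -> "yunlaedtvng" -> "ynldtvng" -> "YNLDTVNG"
  "ehfoqbvu" -> "psqzbmgf" -> "psqzbmgf" -> "PSQZBMGF"
  "hvadbwerw" -> "sglomhpch" -> "sglmhpch" -> "SGLMHPCH"
  "judyil" -> "ufojtw" -> "fjtw" -> "FJTW"
  "pyvwualmf" -> "ajghflwxq" -> "jghflwxq" -> "JGHFLWXQ"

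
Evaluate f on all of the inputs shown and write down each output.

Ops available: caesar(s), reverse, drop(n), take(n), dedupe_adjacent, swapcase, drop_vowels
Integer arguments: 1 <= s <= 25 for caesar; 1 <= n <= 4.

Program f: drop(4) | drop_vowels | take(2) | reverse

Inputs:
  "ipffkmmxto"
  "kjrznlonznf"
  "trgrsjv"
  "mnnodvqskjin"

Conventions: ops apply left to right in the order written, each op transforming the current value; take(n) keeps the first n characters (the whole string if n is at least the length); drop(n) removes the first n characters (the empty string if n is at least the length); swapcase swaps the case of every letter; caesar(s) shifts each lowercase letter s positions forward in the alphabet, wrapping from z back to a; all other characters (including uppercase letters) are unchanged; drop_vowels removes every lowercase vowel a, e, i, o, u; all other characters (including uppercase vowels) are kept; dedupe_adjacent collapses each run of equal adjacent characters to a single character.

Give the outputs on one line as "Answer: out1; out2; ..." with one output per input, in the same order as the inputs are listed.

"mk"; "ln"; "js"; "vd"

Execution, op by op:
  "ipffkmmxto" -> "kmmxto" -> "kmmxt" -> "km" -> "mk"
  "kjrznlonznf" -> "nlonznf" -> "nlnznf" -> "nl" -> "ln"
  "trgrsjv" -> "sjv" -> "sjv" -> "sj" -> "js"
  "mnnodvqskjin" -> "dvqskjin" -> "dvqskjn" -> "dv" -> "vd"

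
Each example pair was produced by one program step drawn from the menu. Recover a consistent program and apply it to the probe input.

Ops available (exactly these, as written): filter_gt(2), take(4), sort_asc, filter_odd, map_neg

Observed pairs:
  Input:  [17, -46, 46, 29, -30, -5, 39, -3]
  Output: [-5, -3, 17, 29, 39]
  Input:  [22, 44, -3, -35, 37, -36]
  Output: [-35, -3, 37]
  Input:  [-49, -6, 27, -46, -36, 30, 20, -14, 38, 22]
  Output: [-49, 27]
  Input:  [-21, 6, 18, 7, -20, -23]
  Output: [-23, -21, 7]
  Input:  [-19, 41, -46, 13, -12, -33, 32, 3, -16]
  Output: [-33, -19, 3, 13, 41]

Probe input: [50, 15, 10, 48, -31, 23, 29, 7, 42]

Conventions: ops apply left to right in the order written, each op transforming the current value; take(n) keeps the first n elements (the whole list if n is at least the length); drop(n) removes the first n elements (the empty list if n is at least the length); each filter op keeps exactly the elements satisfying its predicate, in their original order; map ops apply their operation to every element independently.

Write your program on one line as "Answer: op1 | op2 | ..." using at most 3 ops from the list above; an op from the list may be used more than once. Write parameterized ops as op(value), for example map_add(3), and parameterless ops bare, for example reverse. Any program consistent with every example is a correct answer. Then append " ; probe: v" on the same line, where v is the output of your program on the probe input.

sort_asc | filter_odd ; probe: [-31, 7, 15, 23, 29]

Check, running the answer program on each example:
  [17, -46, 46, 29, -30, -5, 39, -3] -> [-46, -30, -5, -3, 17, 29, 39, 46] -> [-5, -3, 17, 29, 39]
  [22, 44, -3, -35, 37, -36] -> [-36, -35, -3, 22, 37, 44] -> [-35, -3, 37]
  [-49, -6, 27, -46, -36, 30, 20, -14, 38, 22] -> [-49, -46, -36, -14, -6, 20, 22, 27, 30, 38] -> [-49, 27]
  [-21, 6, 18, 7, -20, -23] -> [-23, -21, -20, 6, 7, 18] -> [-23, -21, 7]
  [-19, 41, -46, 13, -12, -33, 32, 3, -16] -> [-46, -33, -19, -16, -12, 3, 13, 32, 41] -> [-33, -19, 3, 13, 41]
  probe: [50, 15, 10, 48, -31, 23, 29, 7, 42] -> [-31, 7, 10, 15, 23, 29, 42, 48, 50] -> [-31, 7, 15, 23, 29]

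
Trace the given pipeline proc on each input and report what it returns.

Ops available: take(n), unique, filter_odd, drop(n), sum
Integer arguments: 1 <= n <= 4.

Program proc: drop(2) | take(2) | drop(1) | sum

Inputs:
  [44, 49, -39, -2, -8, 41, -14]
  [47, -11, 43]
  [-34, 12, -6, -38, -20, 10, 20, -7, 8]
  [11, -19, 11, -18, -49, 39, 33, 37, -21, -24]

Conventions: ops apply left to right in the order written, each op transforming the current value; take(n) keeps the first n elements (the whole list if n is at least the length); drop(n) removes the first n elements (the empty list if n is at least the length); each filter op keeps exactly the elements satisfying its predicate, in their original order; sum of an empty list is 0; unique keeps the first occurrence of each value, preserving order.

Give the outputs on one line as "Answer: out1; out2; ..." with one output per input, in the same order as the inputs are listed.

-2; 0; -38; -18

Execution, op by op:
  [44, 49, -39, -2, -8, 41, -14] -> [-39, -2, -8, 41, -14] -> [-39, -2] -> [-2] -> -2
  [47, -11, 43] -> [43] -> [43] -> [] -> 0
  [-34, 12, -6, -38, -20, 10, 20, -7, 8] -> [-6, -38, -20, 10, 20, -7, 8] -> [-6, -38] -> [-38] -> -38
  [11, -19, 11, -18, -49, 39, 33, 37, -21, -24] -> [11, -18, -49, 39, 33, 37, -21, -24] -> [11, -18] -> [-18] -> -18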